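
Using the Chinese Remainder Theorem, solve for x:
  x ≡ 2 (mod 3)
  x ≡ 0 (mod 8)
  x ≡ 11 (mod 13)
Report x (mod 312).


Moduli 3, 8, 13 are pairwise coprime; by CRT there is a unique solution modulo M = 3 · 8 · 13 = 312.
Solve pairwise, accumulating the modulus:
  Start with x ≡ 2 (mod 3).
  Combine with x ≡ 0 (mod 8): since gcd(3, 8) = 1, we get a unique residue mod 24.
    Write x = 2 + 3·t and substitute into x ≡ 0 (mod 8): 3·t ≡ 0 − 2 = -2 (mod 8).
    Reduce coefficients mod 8: 3·t ≡ 6 (mod 8).
    The inverse of 3 mod 8 is 3 (since 3·3 = 9 = 1·8 + 1), so t ≡ 3·6 = 18 ≡ 2 (mod 8).
    Then x = 2 + 3·2 = 8, valid modulo lcm(3, 8) = 24: x ≡ 8 (mod 24).
  Combine with x ≡ 11 (mod 13): since gcd(24, 13) = 1, we get a unique residue mod 312.
    Write x = 8 + 24·t and substitute into x ≡ 11 (mod 13): 24·t ≡ 11 − 8 = 3 (mod 13).
    Reduce coefficients mod 13: 11·t ≡ 3 (mod 13).
    The inverse of 11 mod 13 is 6 (since 11·6 = 66 = 5·13 + 1), so t ≡ 6·3 = 18 ≡ 5 (mod 13).
    Then x = 8 + 24·5 = 128, valid modulo lcm(24, 13) = 312: x ≡ 128 (mod 312).
Verify: 128 mod 3 = 2 ✓, 128 mod 8 = 0 ✓, 128 mod 13 = 11 ✓.

x ≡ 128 (mod 312).


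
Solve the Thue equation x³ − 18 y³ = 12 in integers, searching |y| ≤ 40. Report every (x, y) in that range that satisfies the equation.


The equation is x³ - 18y³ = 12. For fixed y, x³ = 18·y³ + 12, so a solution requires the RHS to be a perfect cube.
Strategy: iterate y from -40 to 40, compute RHS = 18·y³ + 12, and check whether it is a (positive or negative) perfect cube.
Check small values of y:
  y = 0: RHS = 12 is not a perfect cube.
  y = 1: RHS = 30 is not a perfect cube.
  y = -1: RHS = -6 is not a perfect cube.
  y = 2: RHS = 156 is not a perfect cube.
  y = -2: RHS = -132 is not a perfect cube.
  y = 3: RHS = 498 is not a perfect cube.
  y = -3: RHS = -474 is not a perfect cube.
Continuing the search up to |y| = 40 finds no solutions either.
No (x, y) in the scanned range satisfies the equation.

No integer solutions with |y| ≤ 40.


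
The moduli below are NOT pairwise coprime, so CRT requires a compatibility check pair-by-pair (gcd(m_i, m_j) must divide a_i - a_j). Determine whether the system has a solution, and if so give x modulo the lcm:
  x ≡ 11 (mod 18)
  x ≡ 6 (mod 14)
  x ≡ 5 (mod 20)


Moduli 18, 14, 20 are not pairwise coprime, so CRT works modulo lcm(m_i) when all pairwise compatibility conditions hold.
Pairwise compatibility: gcd(m_i, m_j) must divide a_i - a_j for every pair.
Merge one congruence at a time:
  Start: x ≡ 11 (mod 18).
  Combine with x ≡ 6 (mod 14): gcd(18, 14) = 2, and 6 - 11 = -5 is NOT divisible by 2.
    ⇒ system is inconsistent (no integer solution).

No solution (the system is inconsistent).


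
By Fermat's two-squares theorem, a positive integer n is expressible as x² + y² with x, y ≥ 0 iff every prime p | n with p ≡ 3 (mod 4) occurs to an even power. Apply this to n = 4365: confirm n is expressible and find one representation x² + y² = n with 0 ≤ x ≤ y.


Step 1: Factor n = 4365 = 3^2 · 5 · 97.
Step 2: Check the mod-4 condition on each prime factor: 3 ≡ 3 (mod 4), exponent 2 (must be even); 5 ≡ 1 (mod 4), exponent 1; 97 ≡ 1 (mod 4), exponent 1.
All primes ≡ 3 (mod 4) appear to even exponent (or don't appear), so by the two-squares theorem n IS expressible as a sum of two squares.
Step 3: Build a representation. Group n = k² · m with k = 3 and m = 5 · 97 = 485 (a product of primes ≡ 1 (mod 4)); a representation of m scales to one of n via (k·x)² + (k·y)² = k²(x² + y²). Each prime p ≡ 1 (mod 4) is itself a sum of two squares; find a² by testing p − a² for a perfect square:
  5: 5 − 1² = 4 = 2² ⇒ 5 = 1² + 2².
  97: 97 − 1² = 96, 97 − 2² = 93, 97 − 3² = 88, 97 − 4² = 81 = 9² ⇒ 97 = 4² + 9².
  Combine using the Brahmagupta–Fibonacci identity (a² + b²)(c² + d²) = (ac − bd)² + (ad + bc)² = (ac + bd)² + (ad − bc)²:
  5 · 97 = 485: from (1² + 2²)(4² + 9²), take (1·4 − 2·9, 1·9 + 2·4) = (4 − 18, 9 + 8) = (-14, 17); dropping signs (only squares matter) gives (14, 17); check 14² + 17² = 196 + 289 = 485 ✓.
  Scale by k = 3: (3·14, 3·17) = (42, 51).
Step 4: Order so x ≤ y and verify: 42² + 51² = 1764 + 2601 = 4365 = n. ✓

n = 4365 = 42² + 51² (one valid representation with x ≤ y).


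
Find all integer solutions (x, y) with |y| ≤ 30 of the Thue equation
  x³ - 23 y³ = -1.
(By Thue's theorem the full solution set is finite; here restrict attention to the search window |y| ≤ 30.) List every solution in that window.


The equation is x³ - 23y³ = -1. For fixed y, x³ = 23·y³ − 1, so a solution requires the RHS to be a perfect cube.
Strategy: iterate y from -30 to 30, compute RHS = 23·y³ − 1, and check whether it is a (positive or negative) perfect cube.
Check small values of y:
  y = 0: RHS = -1 = (-1)³ ⇒ x = -1 works.
  y = 1: RHS = 22 is not a perfect cube.
  y = -1: RHS = -24 is not a perfect cube.
  y = 2: RHS = 183 is not a perfect cube.
  y = -2: RHS = -185 is not a perfect cube.
  y = 3: RHS = 620 is not a perfect cube.
  y = -3: RHS = -622 is not a perfect cube.
Continuing the search up to |y| = 30 finds no further solutions beyond those listed.
Collected solutions: (-1, 0).

Solutions (with |y| ≤ 30): (-1, 0).


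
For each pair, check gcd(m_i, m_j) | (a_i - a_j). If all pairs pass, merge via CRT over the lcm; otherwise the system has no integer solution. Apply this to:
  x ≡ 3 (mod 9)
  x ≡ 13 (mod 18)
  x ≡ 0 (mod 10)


Moduli 9, 18, 10 are not pairwise coprime, so CRT works modulo lcm(m_i) when all pairwise compatibility conditions hold.
Pairwise compatibility: gcd(m_i, m_j) must divide a_i - a_j for every pair.
Merge one congruence at a time:
  Start: x ≡ 3 (mod 9).
  Combine with x ≡ 13 (mod 18): gcd(9, 18) = 9, and 13 - 3 = 10 is NOT divisible by 9.
    ⇒ system is inconsistent (no integer solution).

No solution (the system is inconsistent).


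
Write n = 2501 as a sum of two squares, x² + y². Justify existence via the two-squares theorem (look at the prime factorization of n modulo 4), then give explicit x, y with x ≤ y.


Step 1: Factor n = 2501 = 41 · 61.
Step 2: Check the mod-4 condition on each prime factor: 41 ≡ 1 (mod 4), exponent 1; 61 ≡ 1 (mod 4), exponent 1.
All primes ≡ 3 (mod 4) appear to even exponent (or don't appear), so by the two-squares theorem n IS expressible as a sum of two squares.
Step 3: Build a representation. Here n = 41 · 61 is a product of primes ≡ 1 (mod 4). Each prime p ≡ 1 (mod 4) is itself a sum of two squares; find a² by testing p − a² for a perfect square:
  41: 41 − 1² = 40, 41 − 2² = 37, 41 − 3² = 32, 41 − 4² = 25 = 5² ⇒ 41 = 4² + 5².
  61: 61 − 1² = 60, 61 − 2² = 57, 61 − 3² = 52, 61 − 4² = 45, 61 − 5² = 36 = 6² ⇒ 61 = 5² + 6².
  Combine using the Brahmagupta–Fibonacci identity (a² + b²)(c² + d²) = (ac − bd)² + (ad + bc)² = (ac + bd)² + (ad − bc)²:
  41 · 61 = 2501: from (4² + 5²)(5² + 6²), take (4·5 − 5·6, 4·6 + 5·5) = (20 − 30, 24 + 25) = (-10, 49); dropping signs (only squares matter) gives (10, 49); check 10² + 49² = 100 + 2401 = 2501 ✓.
Step 4: Order so x ≤ y and verify: 10² + 49² = 100 + 2401 = 2501 = n. ✓

n = 2501 = 10² + 49² (one valid representation with x ≤ y).


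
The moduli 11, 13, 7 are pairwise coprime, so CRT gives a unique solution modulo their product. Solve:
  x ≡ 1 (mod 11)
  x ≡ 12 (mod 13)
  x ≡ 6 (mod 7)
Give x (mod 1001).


Moduli 11, 13, 7 are pairwise coprime; by CRT there is a unique solution modulo M = 11 · 13 · 7 = 1001.
Solve pairwise, accumulating the modulus:
  Start with x ≡ 1 (mod 11).
  Combine with x ≡ 12 (mod 13): since gcd(11, 13) = 1, we get a unique residue mod 143.
    Write x = 1 + 11·t and substitute into x ≡ 12 (mod 13): 11·t ≡ 12 − 1 = 11 (mod 13).
    The inverse of 11 mod 13 is 6 (since 11·6 = 66 = 5·13 + 1), so t ≡ 6·11 = 66 ≡ 1 (mod 13).
    Then x = 1 + 11·1 = 12, valid modulo lcm(11, 13) = 143: x ≡ 12 (mod 143).
  Combine with x ≡ 6 (mod 7): since gcd(143, 7) = 1, we get a unique residue mod 1001.
    Write x = 12 + 143·t and substitute into x ≡ 6 (mod 7): 143·t ≡ 6 − 12 = -6 (mod 7).
    Reduce coefficients mod 7: 3·t ≡ 1 (mod 7).
    The inverse of 3 mod 7 is 5 (since 3·5 = 15 = 2·7 + 1), so t ≡ 5·1 = 5 ≡ 5 (mod 7).
    Then x = 12 + 143·5 = 727, valid modulo lcm(143, 7) = 1001: x ≡ 727 (mod 1001).
Verify: 727 mod 11 = 1 ✓, 727 mod 13 = 12 ✓, 727 mod 7 = 6 ✓.

x ≡ 727 (mod 1001).


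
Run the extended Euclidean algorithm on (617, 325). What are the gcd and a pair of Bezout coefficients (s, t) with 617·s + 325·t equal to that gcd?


Euclidean algorithm on (617, 325) — divide until remainder is 0:
  617 = 1 · 325 + 292
  325 = 1 · 292 + 33
  292 = 8 · 33 + 28
  33 = 1 · 28 + 5
  28 = 5 · 5 + 3
  5 = 1 · 3 + 2
  3 = 1 · 2 + 1
  2 = 2 · 1 + 0
gcd(617, 325) = 1.
Track Bezout coefficients alongside the remainders: start with r₀ = 617 = a·1 + b·0 (s = 1, t = 0) and r₁ = 325 = a·0 + b·1 (s = 0, t = 1); each new remainder r_{k+1} = r_{k-1} − q_k·r_k inherits s_{k+1} = s_{k-1} − q_k·s_k, t_{k+1} = t_{k-1} − q_k·t_k, so r_k = a·s_k + b·t_k at every step:
  q = 1: r = 292, s = 1 − 1·0 = 1, t = 0 − 1·1 = -1  (check: 617·1 + 325·(-1) = 292)
  q = 1: r = 33, s = 0 − 1·1 = -1, t = 1 − 1·(-1) = 2  (check: 617·(-1) + 325·2 = 33)
  q = 8: r = 28, s = 1 − 8·(-1) = 9, t = -1 − 8·2 = -17  (check: 617·9 + 325·(-17) = 28)
  q = 1: r = 5, s = -1 − 1·9 = -10, t = 2 − 1·(-17) = 19  (check: 617·(-10) + 325·19 = 5)
  q = 5: r = 3, s = 9 − 5·(-10) = 59, t = -17 − 5·19 = -112  (check: 617·59 + 325·(-112) = 3)
  q = 1: r = 2, s = -10 − 1·59 = -69, t = 19 − 1·(-112) = 131  (check: 617·(-69) + 325·131 = 2)
  q = 1: r = 1, s = 59 − 1·(-69) = 128, t = -112 − 1·131 = -243  (check: 617·128 + 325·(-243) = 1)
The row with r = 1 (the gcd) gives the Bezout coefficients s = 128, t = -243.
Result: 617 · (128) + 325 · (-243) = 1.

gcd(617, 325) = 1; s = 128, t = -243 (check: 617·128 + 325·(-243) = 1).


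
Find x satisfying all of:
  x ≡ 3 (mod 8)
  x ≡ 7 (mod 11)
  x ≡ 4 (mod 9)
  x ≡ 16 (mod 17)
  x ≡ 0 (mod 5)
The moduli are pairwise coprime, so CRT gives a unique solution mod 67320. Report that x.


Product of moduli M = 8 · 11 · 9 · 17 · 5 = 67320.
Merge one congruence at a time:
  Start: x ≡ 3 (mod 8).
  Combine with x ≡ 7 (mod 11); new modulus lcm = 88.
    Write x = 3 + 8·t and substitute into x ≡ 7 (mod 11): 8·t ≡ 7 − 3 = 4 (mod 11).
    The inverse of 8 mod 11 is 7 (since 8·7 = 56 = 5·11 + 1), so t ≡ 7·4 = 28 ≡ 6 (mod 11).
    Then x = 3 + 8·6 = 51, valid modulo lcm(8, 11) = 88: x ≡ 51 (mod 88).
  Combine with x ≡ 4 (mod 9); new modulus lcm = 792.
    Write x = 51 + 88·t and substitute into x ≡ 4 (mod 9): 88·t ≡ 4 − 51 = -47 (mod 9).
    Reduce coefficients mod 9: 7·t ≡ 7 (mod 9).
    The inverse of 7 mod 9 is 4 (since 7·4 = 28 = 3·9 + 1), so t ≡ 4·7 = 28 ≡ 1 (mod 9).
    Then x = 51 + 88·1 = 139, valid modulo lcm(88, 9) = 792: x ≡ 139 (mod 792).
  Combine with x ≡ 16 (mod 17); new modulus lcm = 13464.
    Write x = 139 + 792·t and substitute into x ≡ 16 (mod 17): 792·t ≡ 16 − 139 = -123 (mod 17).
    Reduce coefficients mod 17: 10·t ≡ 13 (mod 17).
    The inverse of 10 mod 17 is 12 (since 10·12 = 120 = 7·17 + 1), so t ≡ 12·13 = 156 ≡ 3 (mod 17).
    Then x = 139 + 792·3 = 2515, valid modulo lcm(792, 17) = 13464: x ≡ 2515 (mod 13464).
  Combine with x ≡ 0 (mod 5); new modulus lcm = 67320.
    Write x = 2515 + 13464·t and substitute into x ≡ 0 (mod 5): 13464·t ≡ 0 − 2515 = -2515 (mod 5).
    Reduce coefficients mod 5: 4·t ≡ 0 (mod 5).
    The inverse of 4 mod 5 is 4 (since 4·4 = 16 = 3·5 + 1), so t ≡ 4·0 = 0 ≡ 0 (mod 5).
    Then x = 2515 + 13464·0 = 2515, valid modulo lcm(13464, 5) = 67320: x ≡ 2515 (mod 67320).
Verify against each original: 2515 mod 8 = 3, 2515 mod 11 = 7, 2515 mod 9 = 4, 2515 mod 17 = 16, 2515 mod 5 = 0.

x ≡ 2515 (mod 67320).


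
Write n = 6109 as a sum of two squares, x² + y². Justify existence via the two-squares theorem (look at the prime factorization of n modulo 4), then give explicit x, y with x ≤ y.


Step 1: Factor n = 6109 = 41 · 149.
Step 2: Check the mod-4 condition on each prime factor: 41 ≡ 1 (mod 4), exponent 1; 149 ≡ 1 (mod 4), exponent 1.
All primes ≡ 3 (mod 4) appear to even exponent (or don't appear), so by the two-squares theorem n IS expressible as a sum of two squares.
Step 3: Build a representation. Here n = 41 · 149 is a product of primes ≡ 1 (mod 4). Each prime p ≡ 1 (mod 4) is itself a sum of two squares; find a² by testing p − a² for a perfect square:
  41: 41 − 1² = 40, 41 − 2² = 37, 41 − 3² = 32, 41 − 4² = 25 = 5² ⇒ 41 = 4² + 5².
  149: 149 − 1² = 148, 149 − 2² = 145, 149 − 3² = 140, 149 − 4² = 133, 149 − 5² = 124, 149 − 6² = 113, 149 − 7² = 100 = 10² ⇒ 149 = 7² + 10².
  Combine using the Brahmagupta–Fibonacci identity (a² + b²)(c² + d²) = (ac − bd)² + (ad + bc)² = (ac + bd)² + (ad − bc)²:
  41 · 149 = 6109: from (4² + 5²)(7² + 10²), take (4·7 − 5·10, 4·10 + 5·7) = (28 − 50, 40 + 35) = (-22, 75); dropping signs (only squares matter) gives (22, 75); check 22² + 75² = 484 + 5625 = 6109 ✓.
Step 4: Order so x ≤ y and verify: 22² + 75² = 484 + 5625 = 6109 = n. ✓

n = 6109 = 22² + 75² (one valid representation with x ≤ y).


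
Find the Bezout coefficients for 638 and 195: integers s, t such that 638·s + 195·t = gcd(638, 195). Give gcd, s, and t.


Euclidean algorithm on (638, 195) — divide until remainder is 0:
  638 = 3 · 195 + 53
  195 = 3 · 53 + 36
  53 = 1 · 36 + 17
  36 = 2 · 17 + 2
  17 = 8 · 2 + 1
  2 = 2 · 1 + 0
gcd(638, 195) = 1.
Track Bezout coefficients alongside the remainders: start with r₀ = 638 = a·1 + b·0 (s = 1, t = 0) and r₁ = 195 = a·0 + b·1 (s = 0, t = 1); each new remainder r_{k+1} = r_{k-1} − q_k·r_k inherits s_{k+1} = s_{k-1} − q_k·s_k, t_{k+1} = t_{k-1} − q_k·t_k, so r_k = a·s_k + b·t_k at every step:
  q = 3: r = 53, s = 1 − 3·0 = 1, t = 0 − 3·1 = -3  (check: 638·1 + 195·(-3) = 53)
  q = 3: r = 36, s = 0 − 3·1 = -3, t = 1 − 3·(-3) = 10  (check: 638·(-3) + 195·10 = 36)
  q = 1: r = 17, s = 1 − 1·(-3) = 4, t = -3 − 1·10 = -13  (check: 638·4 + 195·(-13) = 17)
  q = 2: r = 2, s = -3 − 2·4 = -11, t = 10 − 2·(-13) = 36  (check: 638·(-11) + 195·36 = 2)
  q = 8: r = 1, s = 4 − 8·(-11) = 92, t = -13 − 8·36 = -301  (check: 638·92 + 195·(-301) = 1)
The row with r = 1 (the gcd) gives the Bezout coefficients s = 92, t = -301.
Result: 638 · (92) + 195 · (-301) = 1.

gcd(638, 195) = 1; s = 92, t = -301 (check: 638·92 + 195·(-301) = 1).


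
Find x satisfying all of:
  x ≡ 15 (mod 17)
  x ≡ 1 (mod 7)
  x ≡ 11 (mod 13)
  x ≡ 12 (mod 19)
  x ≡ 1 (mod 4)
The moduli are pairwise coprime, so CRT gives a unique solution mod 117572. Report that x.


Product of moduli M = 17 · 7 · 13 · 19 · 4 = 117572.
Merge one congruence at a time:
  Start: x ≡ 15 (mod 17).
  Combine with x ≡ 1 (mod 7); new modulus lcm = 119.
    Write x = 15 + 17·t and substitute into x ≡ 1 (mod 7): 17·t ≡ 1 − 15 = -14 (mod 7).
    Reduce coefficients mod 7: 3·t ≡ 0 (mod 7).
    The inverse of 3 mod 7 is 5 (since 3·5 = 15 = 2·7 + 1), so t ≡ 5·0 = 0 ≡ 0 (mod 7).
    Then x = 15 + 17·0 = 15, valid modulo lcm(17, 7) = 119: x ≡ 15 (mod 119).
  Combine with x ≡ 11 (mod 13); new modulus lcm = 1547.
    Write x = 15 + 119·t and substitute into x ≡ 11 (mod 13): 119·t ≡ 11 − 15 = -4 (mod 13).
    Reduce coefficients mod 13: 2·t ≡ 9 (mod 13).
    The inverse of 2 mod 13 is 7 (since 2·7 = 14 = 1·13 + 1), so t ≡ 7·9 = 63 ≡ 11 (mod 13).
    Then x = 15 + 119·11 = 1324, valid modulo lcm(119, 13) = 1547: x ≡ 1324 (mod 1547).
  Combine with x ≡ 12 (mod 19); new modulus lcm = 29393.
    Write x = 1324 + 1547·t and substitute into x ≡ 12 (mod 19): 1547·t ≡ 12 − 1324 = -1312 (mod 19).
    Reduce coefficients mod 19: 8·t ≡ 18 (mod 19).
    The inverse of 8 mod 19 is 12 (since 8·12 = 96 = 5·19 + 1), so t ≡ 12·18 = 216 ≡ 7 (mod 19).
    Then x = 1324 + 1547·7 = 12153, valid modulo lcm(1547, 19) = 29393: x ≡ 12153 (mod 29393).
  Combine with x ≡ 1 (mod 4); new modulus lcm = 117572.
    Write x = 12153 + 29393·t and substitute into x ≡ 1 (mod 4): 29393·t ≡ 1 − 12153 = -12152 (mod 4).
    Reduce coefficients mod 4: 1·t ≡ 0 (mod 4).
    So t ≡ 0 (mod 4).
    Then x = 12153 + 29393·0 = 12153, valid modulo lcm(29393, 4) = 117572: x ≡ 12153 (mod 117572).
Verify against each original: 12153 mod 17 = 15, 12153 mod 7 = 1, 12153 mod 13 = 11, 12153 mod 19 = 12, 12153 mod 4 = 1.

x ≡ 12153 (mod 117572).


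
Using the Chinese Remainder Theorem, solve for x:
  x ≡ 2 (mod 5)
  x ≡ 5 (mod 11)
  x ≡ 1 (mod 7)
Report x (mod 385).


Moduli 5, 11, 7 are pairwise coprime; by CRT there is a unique solution modulo M = 5 · 11 · 7 = 385.
Solve pairwise, accumulating the modulus:
  Start with x ≡ 2 (mod 5).
  Combine with x ≡ 5 (mod 11): since gcd(5, 11) = 1, we get a unique residue mod 55.
    Write x = 2 + 5·t and substitute into x ≡ 5 (mod 11): 5·t ≡ 5 − 2 = 3 (mod 11).
    The inverse of 5 mod 11 is 9 (since 5·9 = 45 = 4·11 + 1), so t ≡ 9·3 = 27 ≡ 5 (mod 11).
    Then x = 2 + 5·5 = 27, valid modulo lcm(5, 11) = 55: x ≡ 27 (mod 55).
  Combine with x ≡ 1 (mod 7): since gcd(55, 7) = 1, we get a unique residue mod 385.
    Write x = 27 + 55·t and substitute into x ≡ 1 (mod 7): 55·t ≡ 1 − 27 = -26 (mod 7).
    Reduce coefficients mod 7: 6·t ≡ 2 (mod 7).
    The inverse of 6 mod 7 is 6 (since 6·6 = 36 = 5·7 + 1), so t ≡ 6·2 = 12 ≡ 5 (mod 7).
    Then x = 27 + 55·5 = 302, valid modulo lcm(55, 7) = 385: x ≡ 302 (mod 385).
Verify: 302 mod 5 = 2 ✓, 302 mod 11 = 5 ✓, 302 mod 7 = 1 ✓.

x ≡ 302 (mod 385).


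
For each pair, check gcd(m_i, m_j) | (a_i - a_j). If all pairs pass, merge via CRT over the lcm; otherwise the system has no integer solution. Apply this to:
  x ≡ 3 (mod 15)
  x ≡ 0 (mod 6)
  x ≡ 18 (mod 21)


Moduli 15, 6, 21 are not pairwise coprime, so CRT works modulo lcm(m_i) when all pairwise compatibility conditions hold.
Pairwise compatibility: gcd(m_i, m_j) must divide a_i - a_j for every pair.
Merge one congruence at a time:
  Start: x ≡ 3 (mod 15).
  Combine with x ≡ 0 (mod 6): gcd(15, 6) = 3; 0 - 3 = -3, which IS divisible by 3, so compatible.
    Write x = 3 + 15·t and substitute into x ≡ 0 (mod 6): 15·t ≡ 0 − 3 = -3 (mod 6).
    Divide the congruence (and modulus) by g = 3: 5·t ≡ -1 (mod 2).
    Reduce coefficients mod 2: 1·t ≡ 1 (mod 2).
    So t ≡ 1 (mod 2).
    Then x = 3 + 15·1 = 18, valid modulo lcm(15, 6) = 30: x ≡ 18 (mod 30).
  Combine with x ≡ 18 (mod 21): gcd(30, 21) = 3; 18 - 18 = 0, which IS divisible by 3, so compatible.
    Write x = 18 + 30·t and substitute into x ≡ 18 (mod 21): 30·t ≡ 18 − 18 = 0 (mod 21).
    Divide the congruence (and modulus) by g = 3: 10·t ≡ 0 (mod 7).
    Reduce coefficients mod 7: 3·t ≡ 0 (mod 7).
    The inverse of 3 mod 7 is 5 (since 3·5 = 15 = 2·7 + 1), so t ≡ 5·0 = 0 ≡ 0 (mod 7).
    Then x = 18 + 30·0 = 18, valid modulo lcm(30, 21) = 210: x ≡ 18 (mod 210).
Verify: 18 mod 15 = 3, 18 mod 6 = 0, 18 mod 21 = 18.

x ≡ 18 (mod 210).


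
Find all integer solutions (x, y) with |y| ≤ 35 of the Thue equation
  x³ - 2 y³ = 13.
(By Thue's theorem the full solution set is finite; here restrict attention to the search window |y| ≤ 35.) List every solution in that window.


The equation is x³ - 2y³ = 13. For fixed y, x³ = 2·y³ + 13, so a solution requires the RHS to be a perfect cube.
Strategy: iterate y from -35 to 35, compute RHS = 2·y³ + 13, and check whether it is a (positive or negative) perfect cube.
Check small values of y:
  y = 0: RHS = 13 is not a perfect cube.
  y = 1: RHS = 15 is not a perfect cube.
  y = -1: RHS = 11 is not a perfect cube.
  y = 2: RHS = 29 is not a perfect cube.
  y = -2: RHS = -3 is not a perfect cube.
  y = 3: RHS = 67 is not a perfect cube.
  y = -3: RHS = -41 is not a perfect cube.
Continuing the search up to |y| = 35 finds no solutions either.
No (x, y) in the scanned range satisfies the equation.

No integer solutions with |y| ≤ 35.


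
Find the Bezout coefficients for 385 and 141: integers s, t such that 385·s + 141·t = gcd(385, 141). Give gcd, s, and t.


Euclidean algorithm on (385, 141) — divide until remainder is 0:
  385 = 2 · 141 + 103
  141 = 1 · 103 + 38
  103 = 2 · 38 + 27
  38 = 1 · 27 + 11
  27 = 2 · 11 + 5
  11 = 2 · 5 + 1
  5 = 5 · 1 + 0
gcd(385, 141) = 1.
Track Bezout coefficients alongside the remainders: start with r₀ = 385 = a·1 + b·0 (s = 1, t = 0) and r₁ = 141 = a·0 + b·1 (s = 0, t = 1); each new remainder r_{k+1} = r_{k-1} − q_k·r_k inherits s_{k+1} = s_{k-1} − q_k·s_k, t_{k+1} = t_{k-1} − q_k·t_k, so r_k = a·s_k + b·t_k at every step:
  q = 2: r = 103, s = 1 − 2·0 = 1, t = 0 − 2·1 = -2  (check: 385·1 + 141·(-2) = 103)
  q = 1: r = 38, s = 0 − 1·1 = -1, t = 1 − 1·(-2) = 3  (check: 385·(-1) + 141·3 = 38)
  q = 2: r = 27, s = 1 − 2·(-1) = 3, t = -2 − 2·3 = -8  (check: 385·3 + 141·(-8) = 27)
  q = 1: r = 11, s = -1 − 1·3 = -4, t = 3 − 1·(-8) = 11  (check: 385·(-4) + 141·11 = 11)
  q = 2: r = 5, s = 3 − 2·(-4) = 11, t = -8 − 2·11 = -30  (check: 385·11 + 141·(-30) = 5)
  q = 2: r = 1, s = -4 − 2·11 = -26, t = 11 − 2·(-30) = 71  (check: 385·(-26) + 141·71 = 1)
The row with r = 1 (the gcd) gives the Bezout coefficients s = -26, t = 71.
Result: 385 · (-26) + 141 · (71) = 1.

gcd(385, 141) = 1; s = -26, t = 71 (check: 385·(-26) + 141·71 = 1).


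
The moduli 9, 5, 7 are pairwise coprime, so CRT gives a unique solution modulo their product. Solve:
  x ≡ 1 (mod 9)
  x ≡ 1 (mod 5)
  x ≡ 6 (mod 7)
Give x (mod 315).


Moduli 9, 5, 7 are pairwise coprime; by CRT there is a unique solution modulo M = 9 · 5 · 7 = 315.
Solve pairwise, accumulating the modulus:
  Start with x ≡ 1 (mod 9).
  Combine with x ≡ 1 (mod 5): since gcd(9, 5) = 1, we get a unique residue mod 45.
    Write x = 1 + 9·t and substitute into x ≡ 1 (mod 5): 9·t ≡ 1 − 1 = 0 (mod 5).
    Reduce coefficients mod 5: 4·t ≡ 0 (mod 5).
    The inverse of 4 mod 5 is 4 (since 4·4 = 16 = 3·5 + 1), so t ≡ 4·0 = 0 ≡ 0 (mod 5).
    Then x = 1 + 9·0 = 1, valid modulo lcm(9, 5) = 45: x ≡ 1 (mod 45).
  Combine with x ≡ 6 (mod 7): since gcd(45, 7) = 1, we get a unique residue mod 315.
    Write x = 1 + 45·t and substitute into x ≡ 6 (mod 7): 45·t ≡ 6 − 1 = 5 (mod 7).
    Reduce coefficients mod 7: 3·t ≡ 5 (mod 7).
    The inverse of 3 mod 7 is 5 (since 3·5 = 15 = 2·7 + 1), so t ≡ 5·5 = 25 ≡ 4 (mod 7).
    Then x = 1 + 45·4 = 181, valid modulo lcm(45, 7) = 315: x ≡ 181 (mod 315).
Verify: 181 mod 9 = 1 ✓, 181 mod 5 = 1 ✓, 181 mod 7 = 6 ✓.

x ≡ 181 (mod 315).


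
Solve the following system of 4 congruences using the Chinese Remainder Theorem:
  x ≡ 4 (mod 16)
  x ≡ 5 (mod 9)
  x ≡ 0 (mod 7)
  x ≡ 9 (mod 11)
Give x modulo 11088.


Product of moduli M = 16 · 9 · 7 · 11 = 11088.
Merge one congruence at a time:
  Start: x ≡ 4 (mod 16).
  Combine with x ≡ 5 (mod 9); new modulus lcm = 144.
    Write x = 4 + 16·t and substitute into x ≡ 5 (mod 9): 16·t ≡ 5 − 4 = 1 (mod 9).
    Reduce coefficients mod 9: 7·t ≡ 1 (mod 9).
    The inverse of 7 mod 9 is 4 (since 7·4 = 28 = 3·9 + 1), so t ≡ 4·1 = 4 ≡ 4 (mod 9).
    Then x = 4 + 16·4 = 68, valid modulo lcm(16, 9) = 144: x ≡ 68 (mod 144).
  Combine with x ≡ 0 (mod 7); new modulus lcm = 1008.
    Write x = 68 + 144·t and substitute into x ≡ 0 (mod 7): 144·t ≡ 0 − 68 = -68 (mod 7).
    Reduce coefficients mod 7: 4·t ≡ 2 (mod 7).
    The inverse of 4 mod 7 is 2 (since 4·2 = 8 = 1·7 + 1), so t ≡ 2·2 = 4 ≡ 4 (mod 7).
    Then x = 68 + 144·4 = 644, valid modulo lcm(144, 7) = 1008: x ≡ 644 (mod 1008).
  Combine with x ≡ 9 (mod 11); new modulus lcm = 11088.
    Write x = 644 + 1008·t and substitute into x ≡ 9 (mod 11): 1008·t ≡ 9 − 644 = -635 (mod 11).
    Reduce coefficients mod 11: 7·t ≡ 3 (mod 11).
    The inverse of 7 mod 11 is 8 (since 7·8 = 56 = 5·11 + 1), so t ≡ 8·3 = 24 ≡ 2 (mod 11).
    Then x = 644 + 1008·2 = 2660, valid modulo lcm(1008, 11) = 11088: x ≡ 2660 (mod 11088).
Verify against each original: 2660 mod 16 = 4, 2660 mod 9 = 5, 2660 mod 7 = 0, 2660 mod 11 = 9.

x ≡ 2660 (mod 11088).


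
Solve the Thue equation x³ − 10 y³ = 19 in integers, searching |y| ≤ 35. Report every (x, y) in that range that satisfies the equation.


The equation is x³ - 10y³ = 19. For fixed y, x³ = 10·y³ + 19, so a solution requires the RHS to be a perfect cube.
Strategy: iterate y from -35 to 35, compute RHS = 10·y³ + 19, and check whether it is a (positive or negative) perfect cube.
Check small values of y:
  y = 0: RHS = 19 is not a perfect cube.
  y = 1: RHS = 29 is not a perfect cube.
  y = -1: RHS = 9 is not a perfect cube.
  y = 2: RHS = 99 is not a perfect cube.
  y = -2: RHS = -61 is not a perfect cube.
  y = 3: RHS = 289 is not a perfect cube.
  y = -3: RHS = -251 is not a perfect cube.
Continuing the search up to |y| = 35 finds no solutions either.
No (x, y) in the scanned range satisfies the equation.

No integer solutions with |y| ≤ 35.


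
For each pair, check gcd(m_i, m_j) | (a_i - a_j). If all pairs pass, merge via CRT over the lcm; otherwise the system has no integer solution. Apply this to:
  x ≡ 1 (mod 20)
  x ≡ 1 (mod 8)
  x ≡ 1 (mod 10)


Moduli 20, 8, 10 are not pairwise coprime, so CRT works modulo lcm(m_i) when all pairwise compatibility conditions hold.
Pairwise compatibility: gcd(m_i, m_j) must divide a_i - a_j for every pair.
Merge one congruence at a time:
  Start: x ≡ 1 (mod 20).
  Combine with x ≡ 1 (mod 8): gcd(20, 8) = 4; 1 - 1 = 0, which IS divisible by 4, so compatible.
    Write x = 1 + 20·t and substitute into x ≡ 1 (mod 8): 20·t ≡ 1 − 1 = 0 (mod 8).
    Divide the congruence (and modulus) by g = 4: 5·t ≡ 0 (mod 2).
    Reduce coefficients mod 2: 1·t ≡ 0 (mod 2).
    So t ≡ 0 (mod 2).
    Then x = 1 + 20·0 = 1, valid modulo lcm(20, 8) = 40: x ≡ 1 (mod 40).
  Combine with x ≡ 1 (mod 10): gcd(40, 10) = 10; 1 - 1 = 0, which IS divisible by 10, so compatible.
    Write x = 1 + 40·t and substitute into x ≡ 1 (mod 10): 40·t ≡ 1 − 1 = 0 (mod 10).
    Divide the congruence (and modulus) by g = 10: 4·t ≡ 0 (mod 1).
    Modulo 1 every t works; take t = 0.
    Then x = 1 + 40·0 = 1, valid modulo lcm(40, 10) = 40: x ≡ 1 (mod 40).
Verify: 1 mod 20 = 1, 1 mod 8 = 1, 1 mod 10 = 1.

x ≡ 1 (mod 40).


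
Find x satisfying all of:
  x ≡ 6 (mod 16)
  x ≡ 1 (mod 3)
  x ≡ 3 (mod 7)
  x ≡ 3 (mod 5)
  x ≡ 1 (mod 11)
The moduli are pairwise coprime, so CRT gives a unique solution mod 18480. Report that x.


Product of moduli M = 16 · 3 · 7 · 5 · 11 = 18480.
Merge one congruence at a time:
  Start: x ≡ 6 (mod 16).
  Combine with x ≡ 1 (mod 3); new modulus lcm = 48.
    Write x = 6 + 16·t and substitute into x ≡ 1 (mod 3): 16·t ≡ 1 − 6 = -5 (mod 3).
    Reduce coefficients mod 3: 1·t ≡ 1 (mod 3).
    So t ≡ 1 (mod 3).
    Then x = 6 + 16·1 = 22, valid modulo lcm(16, 3) = 48: x ≡ 22 (mod 48).
  Combine with x ≡ 3 (mod 7); new modulus lcm = 336.
    Write x = 22 + 48·t and substitute into x ≡ 3 (mod 7): 48·t ≡ 3 − 22 = -19 (mod 7).
    Reduce coefficients mod 7: 6·t ≡ 2 (mod 7).
    The inverse of 6 mod 7 is 6 (since 6·6 = 36 = 5·7 + 1), so t ≡ 6·2 = 12 ≡ 5 (mod 7).
    Then x = 22 + 48·5 = 262, valid modulo lcm(48, 7) = 336: x ≡ 262 (mod 336).
  Combine with x ≡ 3 (mod 5); new modulus lcm = 1680.
    Write x = 262 + 336·t and substitute into x ≡ 3 (mod 5): 336·t ≡ 3 − 262 = -259 (mod 5).
    Reduce coefficients mod 5: 1·t ≡ 1 (mod 5).
    So t ≡ 1 (mod 5).
    Then x = 262 + 336·1 = 598, valid modulo lcm(336, 5) = 1680: x ≡ 598 (mod 1680).
  Combine with x ≡ 1 (mod 11); new modulus lcm = 18480.
    Write x = 598 + 1680·t and substitute into x ≡ 1 (mod 11): 1680·t ≡ 1 − 598 = -597 (mod 11).
    Reduce coefficients mod 11: 8·t ≡ 8 (mod 11).
    The inverse of 8 mod 11 is 7 (since 8·7 = 56 = 5·11 + 1), so t ≡ 7·8 = 56 ≡ 1 (mod 11).
    Then x = 598 + 1680·1 = 2278, valid modulo lcm(1680, 11) = 18480: x ≡ 2278 (mod 18480).
Verify against each original: 2278 mod 16 = 6, 2278 mod 3 = 1, 2278 mod 7 = 3, 2278 mod 5 = 3, 2278 mod 11 = 1.

x ≡ 2278 (mod 18480).


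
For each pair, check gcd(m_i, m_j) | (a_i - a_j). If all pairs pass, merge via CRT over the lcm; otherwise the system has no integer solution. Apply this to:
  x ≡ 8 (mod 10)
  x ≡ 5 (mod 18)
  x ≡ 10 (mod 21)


Moduli 10, 18, 21 are not pairwise coprime, so CRT works modulo lcm(m_i) when all pairwise compatibility conditions hold.
Pairwise compatibility: gcd(m_i, m_j) must divide a_i - a_j for every pair.
Merge one congruence at a time:
  Start: x ≡ 8 (mod 10).
  Combine with x ≡ 5 (mod 18): gcd(10, 18) = 2, and 5 - 8 = -3 is NOT divisible by 2.
    ⇒ system is inconsistent (no integer solution).

No solution (the system is inconsistent).


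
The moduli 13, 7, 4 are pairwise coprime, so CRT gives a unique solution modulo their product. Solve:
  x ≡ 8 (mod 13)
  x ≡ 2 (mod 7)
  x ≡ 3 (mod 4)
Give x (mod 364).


Moduli 13, 7, 4 are pairwise coprime; by CRT there is a unique solution modulo M = 13 · 7 · 4 = 364.
Solve pairwise, accumulating the modulus:
  Start with x ≡ 8 (mod 13).
  Combine with x ≡ 2 (mod 7): since gcd(13, 7) = 1, we get a unique residue mod 91.
    Write x = 8 + 13·t and substitute into x ≡ 2 (mod 7): 13·t ≡ 2 − 8 = -6 (mod 7).
    Reduce coefficients mod 7: 6·t ≡ 1 (mod 7).
    The inverse of 6 mod 7 is 6 (since 6·6 = 36 = 5·7 + 1), so t ≡ 6·1 = 6 ≡ 6 (mod 7).
    Then x = 8 + 13·6 = 86, valid modulo lcm(13, 7) = 91: x ≡ 86 (mod 91).
  Combine with x ≡ 3 (mod 4): since gcd(91, 4) = 1, we get a unique residue mod 364.
    Write x = 86 + 91·t and substitute into x ≡ 3 (mod 4): 91·t ≡ 3 − 86 = -83 (mod 4).
    Reduce coefficients mod 4: 3·t ≡ 1 (mod 4).
    The inverse of 3 mod 4 is 3 (since 3·3 = 9 = 2·4 + 1), so t ≡ 3·1 = 3 ≡ 3 (mod 4).
    Then x = 86 + 91·3 = 359, valid modulo lcm(91, 4) = 364: x ≡ 359 (mod 364).
Verify: 359 mod 13 = 8 ✓, 359 mod 7 = 2 ✓, 359 mod 4 = 3 ✓.

x ≡ 359 (mod 364).


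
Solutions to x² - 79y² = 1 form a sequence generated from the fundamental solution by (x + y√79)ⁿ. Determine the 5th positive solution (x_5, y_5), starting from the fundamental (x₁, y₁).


Step 1: Find the fundamental solution (x₁, y₁) of x² - 79y² = 1.
  Expand √79 as a continued fraction. a₀ = ⌊√79⌋ = 8; iterate m_{k+1} = d_k·a_k − m_k, d_{k+1} = (79 − m_{k+1}²)/d_k, a_{k+1} = ⌊(a₀ + m_{k+1})/d_{k+1}⌋ (starting m₀ = 0, d₀ = 1), with convergents p_k = a_k·p_{k-1} + p_{k-2}, q_k = a_k·q_{k-1} + q_{k-2} (p₋₁ = 1, q₋₁ = 0):
  k = 0: a₀ = 8; p₀/q₀ = 8/1; p₀² − 79·q₀² = 64 − 79 = -15.
  k = 1: m = 8, d = 15, a = ⌊(8 + 8)/15⌋ = 1; p/q = (1·8 + 1)/(1·1 + 0) = 9/1; p² − 79·q² = 81 − 79 = 2.
  k = 2: m = 7, d = 2, a = ⌊(8 + 7)/2⌋ = 7; p/q = (7·9 + 8)/(7·1 + 1) = 71/8; p² − 79·q² = 5041 − 5056 = -15.
  k = 3: m = 7, d = 15, a = ⌊(8 + 7)/15⌋ = 1; p/q = (1·71 + 9)/(1·8 + 1) = 80/9; p² − 79·q² = 6400 − 6399 = 1.
  The first convergent with p² − 79·q² = 1 gives the fundamental solution (x₁, y₁) = (80, 9).
Step 2: Apply the recurrence (x_{n+1}, y_{n+1}) = (x₁x_n + 79y₁y_n, x₁y_n + y₁x_n) repeatedly.
  From (x_1, y_1) = (80, 9): x_2 = 80·80 + 79·9·9 = 12799; y_2 = 80·9 + 9·80 = 1440.
  From (x_2, y_2) = (12799, 1440): x_3 = 80·12799 + 79·9·1440 = 2047760; y_3 = 80·1440 + 9·12799 = 230391.
  From (x_3, y_3) = (2047760, 230391): x_4 = 80·2047760 + 79·9·230391 = 327628801; y_4 = 80·230391 + 9·2047760 = 36861120.
  From (x_4, y_4) = (327628801, 36861120): x_5 = 80·327628801 + 79·9·36861120 = 52418560400; y_5 = 80·36861120 + 9·327628801 = 5897548809.
Step 3: Verify x_5² - 79·y_5² = 2747705474408448160000 - 2747705474408448159999 = 1 (should be 1). ✓

(x_1, y_1) = (80, 9); (x_5, y_5) = (52418560400, 5897548809).


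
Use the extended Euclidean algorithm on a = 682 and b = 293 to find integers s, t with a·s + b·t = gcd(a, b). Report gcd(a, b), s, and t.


Euclidean algorithm on (682, 293) — divide until remainder is 0:
  682 = 2 · 293 + 96
  293 = 3 · 96 + 5
  96 = 19 · 5 + 1
  5 = 5 · 1 + 0
gcd(682, 293) = 1.
Track Bezout coefficients alongside the remainders: start with r₀ = 682 = a·1 + b·0 (s = 1, t = 0) and r₁ = 293 = a·0 + b·1 (s = 0, t = 1); each new remainder r_{k+1} = r_{k-1} − q_k·r_k inherits s_{k+1} = s_{k-1} − q_k·s_k, t_{k+1} = t_{k-1} − q_k·t_k, so r_k = a·s_k + b·t_k at every step:
  q = 2: r = 96, s = 1 − 2·0 = 1, t = 0 − 2·1 = -2  (check: 682·1 + 293·(-2) = 96)
  q = 3: r = 5, s = 0 − 3·1 = -3, t = 1 − 3·(-2) = 7  (check: 682·(-3) + 293·7 = 5)
  q = 19: r = 1, s = 1 − 19·(-3) = 58, t = -2 − 19·7 = -135  (check: 682·58 + 293·(-135) = 1)
The row with r = 1 (the gcd) gives the Bezout coefficients s = 58, t = -135.
Result: 682 · (58) + 293 · (-135) = 1.

gcd(682, 293) = 1; s = 58, t = -135 (check: 682·58 + 293·(-135) = 1).


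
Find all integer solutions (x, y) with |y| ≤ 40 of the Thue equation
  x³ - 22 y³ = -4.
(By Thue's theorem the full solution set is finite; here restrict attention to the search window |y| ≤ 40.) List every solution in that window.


The equation is x³ - 22y³ = -4. For fixed y, x³ = 22·y³ − 4, so a solution requires the RHS to be a perfect cube.
Strategy: iterate y from -40 to 40, compute RHS = 22·y³ − 4, and check whether it is a (positive or negative) perfect cube.
Check small values of y:
  y = 0: RHS = -4 is not a perfect cube.
  y = 1: RHS = 18 is not a perfect cube.
  y = -1: RHS = -26 is not a perfect cube.
  y = 2: RHS = 172 is not a perfect cube.
  y = -2: RHS = -180 is not a perfect cube.
  y = 3: RHS = 590 is not a perfect cube.
  y = -3: RHS = -598 is not a perfect cube.
Continuing the search up to |y| = 40 finds no solutions either.
No (x, y) in the scanned range satisfies the equation.

No integer solutions with |y| ≤ 40.


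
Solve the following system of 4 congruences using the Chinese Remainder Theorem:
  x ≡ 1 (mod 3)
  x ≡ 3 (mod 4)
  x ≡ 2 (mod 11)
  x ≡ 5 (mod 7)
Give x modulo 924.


Product of moduli M = 3 · 4 · 11 · 7 = 924.
Merge one congruence at a time:
  Start: x ≡ 1 (mod 3).
  Combine with x ≡ 3 (mod 4); new modulus lcm = 12.
    Write x = 1 + 3·t and substitute into x ≡ 3 (mod 4): 3·t ≡ 3 − 1 = 2 (mod 4).
    The inverse of 3 mod 4 is 3 (since 3·3 = 9 = 2·4 + 1), so t ≡ 3·2 = 6 ≡ 2 (mod 4).
    Then x = 1 + 3·2 = 7, valid modulo lcm(3, 4) = 12: x ≡ 7 (mod 12).
  Combine with x ≡ 2 (mod 11); new modulus lcm = 132.
    Write x = 7 + 12·t and substitute into x ≡ 2 (mod 11): 12·t ≡ 2 − 7 = -5 (mod 11).
    Reduce coefficients mod 11: 1·t ≡ 6 (mod 11).
    So t ≡ 6 (mod 11).
    Then x = 7 + 12·6 = 79, valid modulo lcm(12, 11) = 132: x ≡ 79 (mod 132).
  Combine with x ≡ 5 (mod 7); new modulus lcm = 924.
    Write x = 79 + 132·t and substitute into x ≡ 5 (mod 7): 132·t ≡ 5 − 79 = -74 (mod 7).
    Reduce coefficients mod 7: 6·t ≡ 3 (mod 7).
    The inverse of 6 mod 7 is 6 (since 6·6 = 36 = 5·7 + 1), so t ≡ 6·3 = 18 ≡ 4 (mod 7).
    Then x = 79 + 132·4 = 607, valid modulo lcm(132, 7) = 924: x ≡ 607 (mod 924).
Verify against each original: 607 mod 3 = 1, 607 mod 4 = 3, 607 mod 11 = 2, 607 mod 7 = 5.

x ≡ 607 (mod 924).


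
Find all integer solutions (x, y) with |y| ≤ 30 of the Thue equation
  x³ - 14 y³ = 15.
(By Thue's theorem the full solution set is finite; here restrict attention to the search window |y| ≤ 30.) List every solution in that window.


The equation is x³ - 14y³ = 15. For fixed y, x³ = 14·y³ + 15, so a solution requires the RHS to be a perfect cube.
Strategy: iterate y from -30 to 30, compute RHS = 14·y³ + 15, and check whether it is a (positive or negative) perfect cube.
Check small values of y:
  y = 0: RHS = 15 is not a perfect cube.
  y = 1: RHS = 29 is not a perfect cube.
  y = -1: RHS = 1 = (1)³ ⇒ x = 1 works.
  y = 2: RHS = 127 is not a perfect cube.
  y = -2: RHS = -97 is not a perfect cube.
  y = 3: RHS = 393 is not a perfect cube.
  y = -3: RHS = -363 is not a perfect cube.
Continuing the search up to |y| = 30 finds no further solutions beyond those listed.
Collected solutions: (1, -1).

Solutions (with |y| ≤ 30): (1, -1).


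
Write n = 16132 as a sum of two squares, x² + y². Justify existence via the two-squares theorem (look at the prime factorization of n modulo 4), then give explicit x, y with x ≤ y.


Step 1: Factor n = 16132 = 2^2 · 37 · 109.
Step 2: Check the mod-4 condition on each prime factor: 2 = 2 (special); 37 ≡ 1 (mod 4), exponent 1; 109 ≡ 1 (mod 4), exponent 1.
All primes ≡ 3 (mod 4) appear to even exponent (or don't appear), so by the two-squares theorem n IS expressible as a sum of two squares.
Step 3: Build a representation. Group n = k² · m with k = 2 and m = 37 · 109 = 4033 (a product of primes ≡ 1 (mod 4)); a representation of m scales to one of n via (k·x)² + (k·y)² = k²(x² + y²). Each prime p ≡ 1 (mod 4) is itself a sum of two squares; find a² by testing p − a² for a perfect square:
  37: 37 − 1² = 36 = 6² ⇒ 37 = 1² + 6².
  109: 109 − 1² = 108, 109 − 2² = 105, 109 − 3² = 100 = 10² ⇒ 109 = 3² + 10².
  Combine using the Brahmagupta–Fibonacci identity (a² + b²)(c² + d²) = (ac − bd)² + (ad + bc)² = (ac + bd)² + (ad − bc)²:
  37 · 109 = 4033: from (1² + 6²)(3² + 10²), take (1·3 − 6·10, 1·10 + 6·3) = (3 − 60, 10 + 18) = (-57, 28); dropping signs (only squares matter) gives (57, 28); check 57² + 28² = 3249 + 784 = 4033 ✓.
  Scale by k = 2: (2·57, 2·28) = (114, 56).
Step 4: Order so x ≤ y and verify: 56² + 114² = 3136 + 12996 = 16132 = n. ✓

n = 16132 = 56² + 114² (one valid representation with x ≤ y).


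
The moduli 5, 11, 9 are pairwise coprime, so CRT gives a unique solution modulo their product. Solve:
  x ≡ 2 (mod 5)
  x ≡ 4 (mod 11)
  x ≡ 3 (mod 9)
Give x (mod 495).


Moduli 5, 11, 9 are pairwise coprime; by CRT there is a unique solution modulo M = 5 · 11 · 9 = 495.
Solve pairwise, accumulating the modulus:
  Start with x ≡ 2 (mod 5).
  Combine with x ≡ 4 (mod 11): since gcd(5, 11) = 1, we get a unique residue mod 55.
    Write x = 2 + 5·t and substitute into x ≡ 4 (mod 11): 5·t ≡ 4 − 2 = 2 (mod 11).
    The inverse of 5 mod 11 is 9 (since 5·9 = 45 = 4·11 + 1), so t ≡ 9·2 = 18 ≡ 7 (mod 11).
    Then x = 2 + 5·7 = 37, valid modulo lcm(5, 11) = 55: x ≡ 37 (mod 55).
  Combine with x ≡ 3 (mod 9): since gcd(55, 9) = 1, we get a unique residue mod 495.
    Write x = 37 + 55·t and substitute into x ≡ 3 (mod 9): 55·t ≡ 3 − 37 = -34 (mod 9).
    Reduce coefficients mod 9: 1·t ≡ 2 (mod 9).
    So t ≡ 2 (mod 9).
    Then x = 37 + 55·2 = 147, valid modulo lcm(55, 9) = 495: x ≡ 147 (mod 495).
Verify: 147 mod 5 = 2 ✓, 147 mod 11 = 4 ✓, 147 mod 9 = 3 ✓.

x ≡ 147 (mod 495).


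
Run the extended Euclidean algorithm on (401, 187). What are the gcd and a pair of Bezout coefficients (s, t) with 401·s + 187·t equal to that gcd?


Euclidean algorithm on (401, 187) — divide until remainder is 0:
  401 = 2 · 187 + 27
  187 = 6 · 27 + 25
  27 = 1 · 25 + 2
  25 = 12 · 2 + 1
  2 = 2 · 1 + 0
gcd(401, 187) = 1.
Track Bezout coefficients alongside the remainders: start with r₀ = 401 = a·1 + b·0 (s = 1, t = 0) and r₁ = 187 = a·0 + b·1 (s = 0, t = 1); each new remainder r_{k+1} = r_{k-1} − q_k·r_k inherits s_{k+1} = s_{k-1} − q_k·s_k, t_{k+1} = t_{k-1} − q_k·t_k, so r_k = a·s_k + b·t_k at every step:
  q = 2: r = 27, s = 1 − 2·0 = 1, t = 0 − 2·1 = -2  (check: 401·1 + 187·(-2) = 27)
  q = 6: r = 25, s = 0 − 6·1 = -6, t = 1 − 6·(-2) = 13  (check: 401·(-6) + 187·13 = 25)
  q = 1: r = 2, s = 1 − 1·(-6) = 7, t = -2 − 1·13 = -15  (check: 401·7 + 187·(-15) = 2)
  q = 12: r = 1, s = -6 − 12·7 = -90, t = 13 − 12·(-15) = 193  (check: 401·(-90) + 187·193 = 1)
The row with r = 1 (the gcd) gives the Bezout coefficients s = -90, t = 193.
Result: 401 · (-90) + 187 · (193) = 1.

gcd(401, 187) = 1; s = -90, t = 193 (check: 401·(-90) + 187·193 = 1).
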